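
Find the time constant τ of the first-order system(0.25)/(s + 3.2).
First-order system: τ = -1/pole. Pole = -3.2. τ = -1/(-3.2) = 0.3125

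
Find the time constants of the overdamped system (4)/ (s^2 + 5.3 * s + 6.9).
Overdamped: real poles at -2.3, -3. τ = -1/pole → τ₁ = 0.4348, τ₂ = 0.3333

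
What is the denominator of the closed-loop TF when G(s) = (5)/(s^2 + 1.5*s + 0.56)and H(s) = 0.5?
Characteristic poly = G_den * H_den + G_num * H_num = (s^2 + 1.5*s + 0.56) + (2.5) = s^2 + 1.5*s + 3.06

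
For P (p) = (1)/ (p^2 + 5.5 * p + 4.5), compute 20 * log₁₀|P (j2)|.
Substitute p = j*2: P(j2) = 0.00412371 - 0.0907216j.
|P(j2)| = sqrt(Re² + Im²) = 0.09082.
20*log₁₀(0.09082) = -20.84 dB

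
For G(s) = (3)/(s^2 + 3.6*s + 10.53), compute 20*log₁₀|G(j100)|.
Substitute s = j*100: G(j100) = -0.000299927 - 1.08087e-05j.
|G(j100)| = sqrt(Re² + Im²) = 0.0003001.
20*log₁₀(0.0003001) = -70.45 dB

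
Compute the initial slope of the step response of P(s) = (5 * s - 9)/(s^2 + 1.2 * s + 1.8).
IVT: y'(0⁺) = lim_{s→∞} s²·Y(s) = lim_{s→∞} s·P(s).
deg(num) = 1, deg(den) = 2, relative degree = 1, so s·P(s) → (leading num)/(leading den) = 5/1 = 5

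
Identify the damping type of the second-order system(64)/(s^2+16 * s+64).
Standard form: ωn²/(s²+2ζωn·s+ωn²) gives ωn=8, ζ=1.
Critically damped (ζ = 1)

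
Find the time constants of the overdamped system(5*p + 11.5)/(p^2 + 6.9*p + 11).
Overdamped: real poles at -2.5, -4.4. τ = -1/pole → τ₁ = 0.4, τ₂ = 0.2273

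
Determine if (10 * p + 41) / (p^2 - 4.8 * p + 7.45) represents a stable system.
Denominator: p^2 - 4.8*p + 7.45. Poles: 2.4 + 1.3j, 2.4 - 1.3j. All Re(p)<0: No (unstable)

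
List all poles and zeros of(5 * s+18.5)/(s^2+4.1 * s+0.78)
Set denominator = 0: s^2 + 4.1*s + 0.78 = (s + 0.2)(s + 3.9) = 0 → Poles: -0.2, -3.9
Set numerator = 0: 5*s + 18.5 = 0 → Zeros: -3.7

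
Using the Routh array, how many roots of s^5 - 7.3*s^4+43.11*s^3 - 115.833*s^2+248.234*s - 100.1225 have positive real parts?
Routh array:
s^5: [1, 43.11, 248.234]; s^4: [-7.3, -115.833, -100.1225]; s^3: [27.2425, 234.519]; s^2: [-52.9905, -100.1225]; s^1: [183.045]; s^0: [-100.1225]
First column: [1, -7.3, 27.2425, -52.9905, 183.045, -100.1225]. Sign changes = RHP roots = 5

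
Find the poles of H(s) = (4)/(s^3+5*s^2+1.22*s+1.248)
Set denominator = 0: s^3 + 5*s^2 + 1.22*s + 1.248 = (s + 4.8)(s^2 + 0.2*s + 0.26) = 0 → Poles: -0.1 + 0.5j, -0.1 - 0.5j, -4.8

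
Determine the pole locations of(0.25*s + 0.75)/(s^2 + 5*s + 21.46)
Set denominator = 0: s^2 + 5*s + 21.46 = 0 → Poles: -2.5 + 3.9j, -2.5 - 3.9j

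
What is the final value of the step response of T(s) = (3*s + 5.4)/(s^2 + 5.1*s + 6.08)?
FVT: lim_{t→∞} y(t) = lim_{s→0} s*Y(s) where Y(s) = T(s)/s.
= lim_{s→0} T(s) = T(0) = num(0)/den(0) = 5.4/6.08 = 0.8882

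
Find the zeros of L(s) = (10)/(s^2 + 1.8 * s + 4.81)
Numerator is a nonzero constant (10) → Zeros: none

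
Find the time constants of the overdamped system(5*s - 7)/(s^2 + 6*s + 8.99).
Overdamped: real poles at -3.1, -2.9. τ = -1/pole → τ₁ = 0.3226, τ₂ = 0.3448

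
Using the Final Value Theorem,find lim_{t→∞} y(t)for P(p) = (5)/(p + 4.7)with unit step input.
FVT: lim_{t→∞} y(t) = lim_{p→0} p*Y(p) where Y(p) = P(p)/p.
= lim_{p→0} P(p) = P(0) = num(0)/den(0) = 5/4.7 = 1.064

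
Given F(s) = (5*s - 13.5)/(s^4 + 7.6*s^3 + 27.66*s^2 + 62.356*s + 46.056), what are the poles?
Set denominator = 0: s^4 + 7.6*s^3 + 27.66*s^2 + 62.356*s + 46.056 = (s + 1.2)(s + 3.8)(s^2 + 2.6*s + 10.1) = 0 → Poles: -1.2, -1.3 + 2.9j, -1.3 - 2.9j, -3.8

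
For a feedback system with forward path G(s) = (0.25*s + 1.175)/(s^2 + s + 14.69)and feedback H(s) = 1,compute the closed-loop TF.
Closed-loop T = G/(1+GH).
Numerator: G_num * H_den = 0.25*s + 1.175.
Denominator: G_den * H_den + G_num * H_num = (s^2 + s + 14.69) + (0.25*s + 1.175) = s^2 + 1.25*s + 15.865.
T(s) = (0.25*s + 1.175)/(s^2 + 1.25*s + 15.865)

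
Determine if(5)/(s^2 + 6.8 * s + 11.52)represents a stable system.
Denominator: s^2 + 6.8*s + 11.52 = (s + 3.2)(s + 3.6). Poles: -3.2, -3.6. All Re(p)<0: Yes (stable)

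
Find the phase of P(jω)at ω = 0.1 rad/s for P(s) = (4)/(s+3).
Substitute s = j*0.1: P(j0.1) = 1.33185 - 0.0443951j.
∠P(j0.1) = atan2(Im, Re) = atan2(-0.0443951, 1.33185) = -1.91°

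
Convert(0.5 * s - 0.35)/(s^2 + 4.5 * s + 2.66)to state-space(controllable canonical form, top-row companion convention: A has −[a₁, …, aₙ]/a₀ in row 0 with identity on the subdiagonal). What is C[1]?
Reachable canonical form: C = numerator coefficients (right-aligned, zero-padded to length n).
num = 0.5*s - 0.35, C = [[0.5, -0.35]].
C[1] = -0.35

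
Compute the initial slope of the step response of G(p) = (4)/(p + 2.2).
IVT: y'(0⁺) = lim_{p→∞} p²·Y(p) = lim_{p→∞} p·G(p).
deg(num) = 0, deg(den) = 1, relative degree = 1, so p·G(p) → (leading num)/(leading den) = 4/1 = 4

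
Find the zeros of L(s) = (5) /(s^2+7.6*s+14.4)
Numerator is a nonzero constant (5) → Zeros: none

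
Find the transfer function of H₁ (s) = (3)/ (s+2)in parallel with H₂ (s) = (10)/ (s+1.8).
Parallel: H = H₁ + H₂ = (n₁·d₂ + n₂·d₁)/(d₁·d₂).
n₁·d₂ = 3*s + 5.4. n₂·d₁ = 10*s + 20. Sum = 13*s + 25.4. d₁·d₂ = s^2 + 3.8*s + 3.6.
H(s) = (13*s + 25.4)/(s^2 + 3.8*s + 3.6)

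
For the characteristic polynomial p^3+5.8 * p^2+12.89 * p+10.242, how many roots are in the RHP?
p^3 + 5.8*p^2 + 12.89*p + 10.242 = (p + 1.8)(p^2 + 4*p + 5.69). Poles: -1.8, -2 + 1.3j, -2 - 1.3j. RHP poles (Re>0): 0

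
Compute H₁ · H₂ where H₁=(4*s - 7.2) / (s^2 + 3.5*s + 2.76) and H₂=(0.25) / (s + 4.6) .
Series: H = H₁ · H₂ = (n₁·n₂)/(d₁·d₂).
Num: n₁·n₂ = s - 1.8. Den: d₁·d₂ = s^3 + 8.1*s^2 + 18.86*s + 12.696.
H(s) = (s - 1.8)/(s^3 + 8.1*s^2 + 18.86*s + 12.696)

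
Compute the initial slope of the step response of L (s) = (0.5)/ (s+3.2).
IVT: y'(0⁺) = lim_{s→∞} s²·Y(s) = lim_{s→∞} s·L(s).
deg(num) = 0, deg(den) = 1, relative degree = 1, so s·L(s) → (leading num)/(leading den) = 0.5/1 = 0.5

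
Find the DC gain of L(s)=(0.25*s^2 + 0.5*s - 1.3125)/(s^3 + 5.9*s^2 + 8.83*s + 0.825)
DC gain = L(0) = num(0)/den(0) = -1.3125/0.825 = -1.591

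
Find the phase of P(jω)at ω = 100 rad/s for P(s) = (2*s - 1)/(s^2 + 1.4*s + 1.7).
Substitute s = j*100: P(j100) = 0.000380038 - 0.0199981j.
∠P(j100) = atan2(Im, Re) = atan2(-0.0199981, 0.000380038) = -88.91°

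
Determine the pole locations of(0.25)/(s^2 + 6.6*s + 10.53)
Set denominator = 0: s^2 + 6.6*s + 10.53 = (s + 2.7)(s + 3.9) = 0 → Poles: -2.7, -3.9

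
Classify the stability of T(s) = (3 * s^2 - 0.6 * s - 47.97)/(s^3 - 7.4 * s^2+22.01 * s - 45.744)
Denominator: s^3 - 7.4*s^2 + 22.01*s - 45.744 = (s - 4.8)(s^2 - 2.6*s + 9.53). Poles: 1.3 + 2.8j, 1.3 - 2.8j, 4.8. Unstable (3 pole(s) in RHP)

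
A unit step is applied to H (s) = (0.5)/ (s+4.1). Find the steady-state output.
FVT: lim_{t→∞} y(t) = lim_{s→0} s*Y(s) where Y(s) = H(s)/s.
= lim_{s→0} H(s) = H(0) = num(0)/den(0) = 0.5/4.1 = 0.122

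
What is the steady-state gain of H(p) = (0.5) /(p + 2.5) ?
DC gain = H(0) = num(0)/den(0) = 0.5/2.5 = 0.2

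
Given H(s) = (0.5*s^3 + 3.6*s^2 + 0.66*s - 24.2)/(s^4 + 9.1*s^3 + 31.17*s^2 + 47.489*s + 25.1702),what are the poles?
Set denominator = 0: s^4 + 9.1*s^3 + 31.17*s^2 + 47.489*s + 25.1702 = (s + 3.4)(s + 1.1)(s^2 + 4.6*s + 6.73) = 0 → Poles: -1.1, -2.3 + 1.2j, -2.3 - 1.2j, -3.4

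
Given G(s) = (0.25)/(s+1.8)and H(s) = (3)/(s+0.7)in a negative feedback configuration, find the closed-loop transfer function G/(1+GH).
Closed-loop T = G/(1+GH).
Numerator: G_num * H_den = 0.25*s + 0.175.
Denominator: G_den * H_den + G_num * H_num = (s^2 + 2.5*s + 1.26) + (0.75) = s^2 + 2.5*s + 2.01.
T(s) = (0.25*s + 0.175)/(s^2 + 2.5*s + 2.01)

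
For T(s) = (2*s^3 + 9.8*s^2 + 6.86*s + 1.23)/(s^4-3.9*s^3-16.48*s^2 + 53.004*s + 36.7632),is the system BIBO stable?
Denominator: s^4 - 3.9*s^3 - 16.48*s^2 + 53.004*s + 36.7632 = (s - 3.6)(s + 0.6)(s + 3.7)(s - 4.6). Poles: -0.6, -3.7, 3.6, 4.6. All Re(p)<0: No (unstable)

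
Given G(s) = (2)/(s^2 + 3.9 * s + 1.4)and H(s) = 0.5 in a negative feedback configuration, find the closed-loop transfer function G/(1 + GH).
Closed-loop T = G/(1+GH).
Numerator: G_num * H_den = 2.
Denominator: G_den * H_den + G_num * H_num = (s^2 + 3.9*s + 1.4) + (1) = s^2 + 3.9*s + 2.4.
T(s) = (2)/(s^2 + 3.9*s + 2.4)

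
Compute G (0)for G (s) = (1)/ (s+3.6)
DC gain = G(0) = num(0)/den(0) = 1/3.6 = 0.2778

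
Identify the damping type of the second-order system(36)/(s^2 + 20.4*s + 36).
Standard form: ωn²/(s²+2ζωn·s+ωn²) gives ωn=6, ζ=1.7.
Overdamped (ζ = 1.7 > 1)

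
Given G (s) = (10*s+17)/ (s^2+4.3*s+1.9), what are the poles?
Set denominator = 0: s^2 + 4.3*s + 1.9 = (s + 0.5)(s + 3.8) = 0 → Poles: -0.5, -3.8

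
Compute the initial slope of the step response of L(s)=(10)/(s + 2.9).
IVT: y'(0⁺) = lim_{s→∞} s²·Y(s) = lim_{s→∞} s·L(s).
deg(num) = 0, deg(den) = 1, relative degree = 1, so s·L(s) → (leading num)/(leading den) = 10/1 = 10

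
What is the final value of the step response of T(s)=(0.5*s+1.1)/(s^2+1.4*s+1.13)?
FVT: lim_{t→∞} y(t) = lim_{s→0} s*Y(s) where Y(s) = T(s)/s.
= lim_{s→0} T(s) = T(0) = num(0)/den(0) = 1.1/1.13 = 0.9735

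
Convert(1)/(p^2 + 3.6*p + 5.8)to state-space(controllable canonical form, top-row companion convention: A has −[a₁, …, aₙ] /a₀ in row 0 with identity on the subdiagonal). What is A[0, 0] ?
Reachable canonical form for den = p^2 + 3.6*p + 5.8: top row of A = -[a₁,a₂,...,aₙ]/a₀, ones on the subdiagonal, zeros elsewhere.
A = [[-3.6, -5.8], [1, 0]].
A[0,0] = -3.6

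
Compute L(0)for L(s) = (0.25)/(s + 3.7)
DC gain = L(0) = num(0)/den(0) = 0.25/3.7 = 0.06757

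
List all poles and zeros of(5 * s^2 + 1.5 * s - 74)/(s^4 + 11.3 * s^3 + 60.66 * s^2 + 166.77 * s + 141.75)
Set denominator = 0: s^4 + 11.3*s^3 + 60.66*s^2 + 166.77*s + 141.75 = (s + 1.4)(s + 4.5)(s^2 + 5.4*s + 22.5) = 0 → Poles: -1.4, -2.7 + 3.9j, -2.7 - 3.9j, -4.5
Set numerator = 0: 5*s^2 + 1.5*s - 74 = 5*(s + 4)(s - 3.7) = 0 → Zeros: -4, 3.7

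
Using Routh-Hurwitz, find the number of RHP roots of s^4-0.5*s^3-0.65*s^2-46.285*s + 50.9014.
Routh array:
s^4: [1, -0.65, 50.9014]; s^3: [-0.5, -46.285]; s^2: [-93.22, 50.9014]; s^1: [-46.558]; s^0: [50.9014]
First column: [1, -0.5, -93.22, -46.558, 50.9014]. Sign changes = RHP roots = 2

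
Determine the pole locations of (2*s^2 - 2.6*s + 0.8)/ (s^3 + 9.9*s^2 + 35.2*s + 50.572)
Set denominator = 0: s^3 + 9.9*s^2 + 35.2*s + 50.572 = (s + 4.7)(s^2 + 5.2*s + 10.76) = 0 → Poles: -2.6 + 2j, -2.6 - 2j, -4.7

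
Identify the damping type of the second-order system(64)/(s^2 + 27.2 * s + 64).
Standard form: ωn²/(s²+2ζωn·s+ωn²) gives ωn=8, ζ=1.7.
Overdamped (ζ = 1.7 > 1)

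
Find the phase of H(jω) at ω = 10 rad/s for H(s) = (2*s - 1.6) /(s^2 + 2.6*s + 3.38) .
Substitute s = j*10: H(j10) = 0.0673822 - 0.188864j.
∠H(j10) = atan2(Im, Re) = atan2(-0.188864, 0.0673822) = -70.36°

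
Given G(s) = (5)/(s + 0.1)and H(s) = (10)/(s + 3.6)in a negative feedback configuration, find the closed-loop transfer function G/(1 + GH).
Closed-loop T = G/(1+GH).
Numerator: G_num * H_den = 5*s + 18.
Denominator: G_den * H_den + G_num * H_num = (s^2 + 3.7*s + 0.36) + (50) = s^2 + 3.7*s + 50.36.
T(s) = (5*s + 18)/(s^2 + 3.7*s + 50.36)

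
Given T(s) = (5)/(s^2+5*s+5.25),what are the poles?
Set denominator = 0: s^2 + 5*s + 5.25 = (s + 1.5)(s + 3.5) = 0 → Poles: -1.5, -3.5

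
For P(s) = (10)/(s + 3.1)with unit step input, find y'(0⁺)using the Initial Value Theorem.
IVT: y'(0⁺) = lim_{s→∞} s²·Y(s) = lim_{s→∞} s·P(s).
deg(num) = 0, deg(den) = 1, relative degree = 1, so s·P(s) → (leading num)/(leading den) = 10/1 = 10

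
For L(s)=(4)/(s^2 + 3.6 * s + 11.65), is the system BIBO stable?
Denominator: s^2 + 3.6*s + 11.65. Poles: -1.8 + 2.9j, -1.8 - 2.9j. All Re(p)<0: Yes (stable)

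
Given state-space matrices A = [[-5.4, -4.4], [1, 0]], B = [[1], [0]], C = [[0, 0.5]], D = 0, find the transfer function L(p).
L(p) = C(pI - A)⁻¹B + D.
Characteristic polynomial det(pI - A) = p^2 + 5.4*p + 4.4.
Numerator from C·adj(pI-A)·B + D·det(pI-A) = 0.5.
L(p) = (0.5)/(p^2 + 5.4*p + 4.4)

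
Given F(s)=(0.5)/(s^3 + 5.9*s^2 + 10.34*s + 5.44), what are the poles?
Set denominator = 0: s^3 + 5.9*s^2 + 10.34*s + 5.44 = (s + 1.7)(s + 1)(s + 3.2) = 0 → Poles: -1, -1.7, -3.2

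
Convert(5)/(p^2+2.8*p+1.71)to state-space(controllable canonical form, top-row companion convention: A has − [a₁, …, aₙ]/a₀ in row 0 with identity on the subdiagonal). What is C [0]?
Reachable canonical form: C = numerator coefficients (right-aligned, zero-padded to length n).
num = 5, C = [[0, 5]].
C[0] = 0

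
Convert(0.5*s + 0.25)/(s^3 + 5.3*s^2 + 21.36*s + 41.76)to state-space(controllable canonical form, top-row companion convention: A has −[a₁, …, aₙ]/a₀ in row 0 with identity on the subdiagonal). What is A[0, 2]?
Reachable canonical form for den = s^3 + 5.3*s^2 + 21.36*s + 41.76: top row of A = -[a₁,a₂,...,aₙ]/a₀, ones on the subdiagonal, zeros elsewhere.
A = [[-5.3, -21.36, -41.76], [1, 0, 0], [0, 1, 0]].
A[0,2] = -41.76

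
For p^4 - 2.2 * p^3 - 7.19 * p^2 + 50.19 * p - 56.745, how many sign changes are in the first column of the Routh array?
Routh array:
p^4: [1, -7.19, -56.745]; p^3: [-2.2, 50.19]; p^2: [15.6236, -56.745]; p^1: [42.1996]; p^0: [-56.745]
First column: [1, -2.2, 15.6236, 42.1996, -56.745]. Sign changes = 3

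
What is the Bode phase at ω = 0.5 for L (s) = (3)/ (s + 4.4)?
Substitute s = j*0.5: L(j0.5) = 0.673126 - 0.0764916j.
∠L(j0.5) = atan2(Im, Re) = atan2(-0.0764916, 0.673126) = -6.48°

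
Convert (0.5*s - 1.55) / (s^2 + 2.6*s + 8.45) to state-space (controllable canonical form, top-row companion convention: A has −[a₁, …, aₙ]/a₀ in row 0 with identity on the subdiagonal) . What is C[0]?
Reachable canonical form: C = numerator coefficients (right-aligned, zero-padded to length n).
num = 0.5*s - 1.55, C = [[0.5, -1.55]].
C[0] = 0.5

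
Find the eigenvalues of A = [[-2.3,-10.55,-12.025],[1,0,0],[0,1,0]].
Eigenvalues solve det(λI - A) = 0.
Characteristic polynomial: λ^3 + 2.3*λ^2 + 10.55*λ + 12.025 = 0.
Factor: (λ + 1.3)(λ^2 + λ + 9.25) = 0.
Roots: -0.5 + 3j, -0.5 - 3j, -1.3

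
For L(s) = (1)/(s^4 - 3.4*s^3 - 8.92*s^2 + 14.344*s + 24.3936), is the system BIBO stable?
Denominator: s^4 - 3.4*s^3 - 8.92*s^2 + 14.344*s + 24.3936 = (s - 2.2)(s + 1.4)(s + 1.8)(s - 4.4). Poles: -1.4, -1.8, 2.2, 4.4. All Re(p)<0: No (unstable)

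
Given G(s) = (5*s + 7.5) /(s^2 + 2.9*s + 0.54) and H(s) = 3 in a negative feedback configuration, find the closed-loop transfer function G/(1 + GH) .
Closed-loop T = G/(1+GH).
Numerator: G_num * H_den = 5*s + 7.5.
Denominator: G_den * H_den + G_num * H_num = (s^2 + 2.9*s + 0.54) + (15*s + 22.5) = s^2 + 17.9*s + 23.04.
T(s) = (5*s + 7.5)/(s^2 + 17.9*s + 23.04)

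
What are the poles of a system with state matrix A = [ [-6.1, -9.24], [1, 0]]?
Eigenvalues solve det(λI - A) = 0.
Characteristic polynomial: λ^2 + 6.1*λ + 9.24 = 0.
Factor: (λ + 2.8)(λ + 3.3) = 0.
Roots: -2.8, -3.3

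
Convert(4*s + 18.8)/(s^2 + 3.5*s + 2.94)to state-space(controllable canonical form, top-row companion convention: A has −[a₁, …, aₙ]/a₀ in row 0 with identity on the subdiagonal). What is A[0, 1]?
Reachable canonical form for den = s^2 + 3.5*s + 2.94: top row of A = -[a₁,a₂,...,aₙ]/a₀, ones on the subdiagonal, zeros elsewhere.
A = [[-3.5, -2.94], [1, 0]].
A[0,1] = -2.94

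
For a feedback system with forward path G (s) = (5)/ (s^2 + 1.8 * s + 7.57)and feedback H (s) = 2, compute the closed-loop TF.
Closed-loop T = G/(1+GH).
Numerator: G_num * H_den = 5.
Denominator: G_den * H_den + G_num * H_num = (s^2 + 1.8*s + 7.57) + (10) = s^2 + 1.8*s + 17.57.
T(s) = (5)/(s^2 + 1.8*s + 17.57)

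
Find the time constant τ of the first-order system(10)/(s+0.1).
First-order system: τ = -1/pole. Pole = -0.1. τ = -1/(-0.1) = 10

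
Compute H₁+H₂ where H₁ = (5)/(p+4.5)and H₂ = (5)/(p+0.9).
Parallel: H = H₁ + H₂ = (n₁·d₂ + n₂·d₁)/(d₁·d₂).
n₁·d₂ = 5*p + 4.5. n₂·d₁ = 5*p + 22.5. Sum = 10*p + 27. d₁·d₂ = p^2 + 5.4*p + 4.05.
H(p) = (10*p + 27)/(p^2 + 5.4*p + 4.05)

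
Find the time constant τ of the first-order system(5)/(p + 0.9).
First-order system: τ = -1/pole. Pole = -0.9. τ = -1/(-0.9) = 1.111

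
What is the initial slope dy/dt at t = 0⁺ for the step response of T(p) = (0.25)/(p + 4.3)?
IVT: y'(0⁺) = lim_{p→∞} p²·Y(p) = lim_{p→∞} p·T(p).
deg(num) = 0, deg(den) = 1, relative degree = 1, so p·T(p) → (leading num)/(leading den) = 0.25/1 = 0.25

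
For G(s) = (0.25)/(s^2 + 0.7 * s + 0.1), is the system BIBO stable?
Denominator: s^2 + 0.7*s + 0.1 = (s + 0.5)(s + 0.2). Poles: -0.2, -0.5. All Re(p)<0: Yes (stable)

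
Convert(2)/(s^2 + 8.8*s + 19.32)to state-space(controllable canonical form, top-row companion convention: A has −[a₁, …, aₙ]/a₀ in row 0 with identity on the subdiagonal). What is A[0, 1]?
Reachable canonical form for den = s^2 + 8.8*s + 19.32: top row of A = -[a₁,a₂,...,aₙ]/a₀, ones on the subdiagonal, zeros elsewhere.
A = [[-8.8, -19.32], [1, 0]].
A[0,1] = -19.32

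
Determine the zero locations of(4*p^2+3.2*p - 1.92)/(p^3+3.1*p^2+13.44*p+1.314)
Set numerator = 0: 4*p^2 + 3.2*p - 1.92 = 4*(p + 1.2)(p - 0.4) = 0 → Zeros: -1.2, 0.4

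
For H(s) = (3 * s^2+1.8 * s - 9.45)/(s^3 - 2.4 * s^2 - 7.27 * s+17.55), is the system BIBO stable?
Denominator: s^3 - 2.4*s^2 - 7.27*s + 17.55 = (s - 2.6)(s - 2.5)(s + 2.7). Poles: -2.7, 2.5, 2.6. All Re(p)<0: No (unstable)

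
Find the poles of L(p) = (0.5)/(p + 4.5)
Set denominator = 0: p + 4.5 = 0 → Poles: -4.5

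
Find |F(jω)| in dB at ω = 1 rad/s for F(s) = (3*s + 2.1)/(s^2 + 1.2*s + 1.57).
Substitute s = j*1: F(j1) = 2.718 - 0.45895j.
|F(j1)| = sqrt(Re² + Im²) = 2.756.
20*log₁₀(2.756) = 8.81 dB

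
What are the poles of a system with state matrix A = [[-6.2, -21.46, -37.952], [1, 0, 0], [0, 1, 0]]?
Eigenvalues solve det(λI - A) = 0.
Characteristic polynomial: λ^3 + 6.2*λ^2 + 21.46*λ + 37.952 = 0.
Factor: (λ + 3.2)(λ^2 + 3*λ + 11.86) = 0.
Roots: -1.5 + 3.1j, -1.5 - 3.1j, -3.2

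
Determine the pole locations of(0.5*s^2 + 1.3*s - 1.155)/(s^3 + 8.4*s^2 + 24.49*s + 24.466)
Set denominator = 0: s^3 + 8.4*s^2 + 24.49*s + 24.466 = (s + 2.6)(s^2 + 5.8*s + 9.41) = 0 → Poles: -2.6, -2.9 + 1j, -2.9 - 1j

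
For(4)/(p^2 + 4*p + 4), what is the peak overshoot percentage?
Standard form: ωn²/(p²+2ζωn·p+ωn²) → ωn = 2, ζ = 1.
ζ ≥ 1, so the response is non-oscillatory: peak overshoot = 0%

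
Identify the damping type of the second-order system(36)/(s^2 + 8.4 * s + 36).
Standard form: ωn²/(s²+2ζωn·s+ωn²) gives ωn=6, ζ=0.7.
Underdamped (ζ = 0.7 < 1)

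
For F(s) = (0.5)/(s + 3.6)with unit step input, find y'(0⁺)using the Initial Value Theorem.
IVT: y'(0⁺) = lim_{s→∞} s²·Y(s) = lim_{s→∞} s·F(s).
deg(num) = 0, deg(den) = 1, relative degree = 1, so s·F(s) → (leading num)/(leading den) = 0.5/1 = 0.5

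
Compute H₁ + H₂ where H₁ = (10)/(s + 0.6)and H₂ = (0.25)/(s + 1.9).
Parallel: H = H₁ + H₂ = (n₁·d₂ + n₂·d₁)/(d₁·d₂).
n₁·d₂ = 10*s + 19. n₂·d₁ = 0.25*s + 0.15. Sum = 10.25*s + 19.15. d₁·d₂ = s^2 + 2.5*s + 1.14.
H(s) = (10.25*s + 19.15)/(s^2 + 2.5*s + 1.14)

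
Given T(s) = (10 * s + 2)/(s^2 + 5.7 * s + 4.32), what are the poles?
Set denominator = 0: s^2 + 5.7*s + 4.32 = (s + 0.9)(s + 4.8) = 0 → Poles: -0.9, -4.8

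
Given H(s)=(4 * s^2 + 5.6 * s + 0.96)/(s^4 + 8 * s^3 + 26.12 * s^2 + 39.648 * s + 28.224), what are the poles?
Set denominator = 0: s^4 + 8*s^3 + 26.12*s^2 + 39.648*s + 28.224 = (s^2 + 2.4*s + 2.88)(s^2 + 5.6*s + 9.8) = 0 → Poles: -1.2 + 1.2j, -1.2 - 1.2j, -2.8 + 1.4j, -2.8 - 1.4j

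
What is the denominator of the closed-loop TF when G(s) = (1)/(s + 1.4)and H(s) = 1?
Characteristic poly = G_den * H_den + G_num * H_num = (s + 1.4) + (1) = s + 2.4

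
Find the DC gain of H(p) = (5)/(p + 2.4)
DC gain = H(0) = num(0)/den(0) = 5/2.4 = 2.083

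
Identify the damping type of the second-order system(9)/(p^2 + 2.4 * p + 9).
Standard form: ωn²/(p²+2ζωn·p+ωn²) gives ωn=3, ζ=0.4.
Underdamped (ζ = 0.4 < 1)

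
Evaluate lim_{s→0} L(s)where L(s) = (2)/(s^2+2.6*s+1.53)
DC gain = L(0) = num(0)/den(0) = 2/1.53 = 1.307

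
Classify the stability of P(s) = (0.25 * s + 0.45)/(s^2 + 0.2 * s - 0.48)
Denominator: s^2 + 0.2*s - 0.48 = (s - 0.6)(s + 0.8). Poles: -0.8, 0.6. Unstable (1 pole(s) in RHP)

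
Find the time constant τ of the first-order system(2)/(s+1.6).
First-order system: τ = -1/pole. Pole = -1.6. τ = -1/(-1.6) = 0.625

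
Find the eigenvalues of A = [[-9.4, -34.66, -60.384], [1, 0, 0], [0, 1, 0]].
Eigenvalues solve det(λI - A) = 0.
Characteristic polynomial: λ^3 + 9.4*λ^2 + 34.66*λ + 60.384 = 0.
Factor: (λ + 4.8)(λ^2 + 4.6*λ + 12.58) = 0.
Roots: -2.3 + 2.7j, -2.3 - 2.7j, -4.8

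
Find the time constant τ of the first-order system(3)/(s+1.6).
First-order system: τ = -1/pole. Pole = -1.6. τ = -1/(-1.6) = 0.625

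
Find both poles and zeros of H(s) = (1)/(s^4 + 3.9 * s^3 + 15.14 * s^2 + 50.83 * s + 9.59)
Set denominator = 0: s^4 + 3.9*s^3 + 15.14*s^2 + 50.83*s + 9.59 = (s + 3.5)(s + 0.2)(s^2 + 0.2*s + 13.7) = 0 → Poles: -0.1 + 3.7j, -0.1 - 3.7j, -0.2, -3.5
Numerator is a nonzero constant (1) → Zeros: none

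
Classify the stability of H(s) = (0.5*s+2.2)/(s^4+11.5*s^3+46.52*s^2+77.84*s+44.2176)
Denominator: s^4 + 11.5*s^3 + 46.52*s^2 + 77.84*s + 44.2176 = (s + 1.2)(s + 2.8)(s + 4.7)(s + 2.8). Poles: -1.2, -2.8, -2.8, -4.7. Stable (all poles in LHP)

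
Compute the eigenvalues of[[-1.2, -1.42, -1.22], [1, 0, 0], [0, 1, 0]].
Eigenvalues solve det(λI - A) = 0.
Characteristic polynomial: λ^3 + 1.2*λ^2 + 1.42*λ + 1.22 = 0.
Factor: (λ + 1)(λ^2 + 0.2*λ + 1.22) = 0.
Roots: -0.1 + 1.1j, -0.1 - 1.1j, -1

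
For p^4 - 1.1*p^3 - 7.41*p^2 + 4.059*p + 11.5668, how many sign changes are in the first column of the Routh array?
Routh array:
p^4: [1, -7.41, 11.5668]; p^3: [-1.1, 4.059]; p^2: [-3.72, 11.5668]; p^1: [0.63871]; p^0: [11.5668]
First column: [1, -1.1, -3.72, 0.63871, 11.5668]. Sign changes = 2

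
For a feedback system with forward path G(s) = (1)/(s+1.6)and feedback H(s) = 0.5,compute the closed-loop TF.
Closed-loop T = G/(1+GH).
Numerator: G_num * H_den = 1.
Denominator: G_den * H_den + G_num * H_num = (s + 1.6) + (0.5) = s + 2.1.
T(s) = (1)/(s + 2.1)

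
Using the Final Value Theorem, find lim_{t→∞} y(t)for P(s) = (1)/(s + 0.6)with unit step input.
FVT: lim_{t→∞} y(t) = lim_{s→0} s*Y(s) where Y(s) = P(s)/s.
= lim_{s→0} P(s) = P(0) = num(0)/den(0) = 1/0.6 = 1.667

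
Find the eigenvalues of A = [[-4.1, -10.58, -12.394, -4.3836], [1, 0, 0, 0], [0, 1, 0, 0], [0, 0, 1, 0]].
Eigenvalues solve det(λI - A) = 0.
Characteristic polynomial: λ^4 + 4.1*λ^3 + 10.58*λ^2 + 12.394*λ + 4.3836 = 0.
Factor: (λ + 0.6)(λ + 1.3)(λ^2 + 2.2*λ + 5.62) = 0.
Roots: -0.6, -1.1 + 2.1j, -1.1 - 2.1j, -1.3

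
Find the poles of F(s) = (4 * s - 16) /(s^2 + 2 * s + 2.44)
Set denominator = 0: s^2 + 2*s + 2.44 = 0 → Poles: -1 + 1.2j, -1 - 1.2j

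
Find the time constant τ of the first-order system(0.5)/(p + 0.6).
First-order system: τ = -1/pole. Pole = -0.6. τ = -1/(-0.6) = 1.667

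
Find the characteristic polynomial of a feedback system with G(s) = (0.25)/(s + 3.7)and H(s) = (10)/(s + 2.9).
Characteristic poly = G_den * H_den + G_num * H_num = (s^2 + 6.6*s + 10.73) + (2.5) = s^2 + 6.6*s + 13.23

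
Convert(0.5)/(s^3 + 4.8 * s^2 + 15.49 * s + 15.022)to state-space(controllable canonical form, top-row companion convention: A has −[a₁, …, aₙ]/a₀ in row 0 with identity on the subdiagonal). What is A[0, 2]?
Reachable canonical form for den = s^3 + 4.8*s^2 + 15.49*s + 15.022: top row of A = -[a₁,a₂,...,aₙ]/a₀, ones on the subdiagonal, zeros elsewhere.
A = [[-4.8, -15.49, -15.022], [1, 0, 0], [0, 1, 0]].
A[0,2] = -15.022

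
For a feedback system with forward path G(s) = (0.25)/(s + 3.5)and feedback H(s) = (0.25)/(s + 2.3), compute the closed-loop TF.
Closed-loop T = G/(1+GH).
Numerator: G_num * H_den = 0.25*s + 0.575.
Denominator: G_den * H_den + G_num * H_num = (s^2 + 5.8*s + 8.05) + (0.0625) = s^2 + 5.8*s + 8.1125.
T(s) = (0.25*s + 0.575)/(s^2 + 5.8*s + 8.1125)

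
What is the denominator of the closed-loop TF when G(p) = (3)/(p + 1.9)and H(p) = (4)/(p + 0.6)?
Characteristic poly = G_den * H_den + G_num * H_num = (p^2 + 2.5*p + 1.14) + (12) = p^2 + 2.5*p + 13.14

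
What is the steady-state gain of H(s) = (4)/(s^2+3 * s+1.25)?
DC gain = H(0) = num(0)/den(0) = 4/1.25 = 3.2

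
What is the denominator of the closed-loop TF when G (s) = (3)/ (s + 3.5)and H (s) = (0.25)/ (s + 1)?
Characteristic poly = G_den * H_den + G_num * H_num = (s^2 + 4.5*s + 3.5) + (0.75) = s^2 + 4.5*s + 4.25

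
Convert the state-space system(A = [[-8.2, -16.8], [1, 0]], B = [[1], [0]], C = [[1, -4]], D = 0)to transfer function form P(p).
P(p) = C(pI - A)⁻¹B + D.
Characteristic polynomial det(pI - A) = p^2 + 8.2*p + 16.8.
Numerator from C·adj(pI-A)·B + D·det(pI-A) = p - 4.
P(p) = (p - 4)/(p^2 + 8.2*p + 16.8)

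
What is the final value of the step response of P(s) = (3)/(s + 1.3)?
FVT: lim_{t→∞} y(t) = lim_{s→0} s*Y(s) where Y(s) = P(s)/s.
= lim_{s→0} P(s) = P(0) = num(0)/den(0) = 3/1.3 = 2.308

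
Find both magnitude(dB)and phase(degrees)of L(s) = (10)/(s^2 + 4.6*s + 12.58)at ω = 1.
Substitute s = j*1: L(j1) = 0.745863 - 0.296284j.
|L| = 20*log₁₀(sqrt(Re²+Im²)) = -1.91 dB.
∠L = atan2(Im, Re) = -21.66°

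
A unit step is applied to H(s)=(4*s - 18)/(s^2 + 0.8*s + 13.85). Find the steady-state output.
FVT: lim_{t→∞} y(t) = lim_{s→0} s*Y(s) where Y(s) = H(s)/s.
= lim_{s→0} H(s) = H(0) = num(0)/den(0) = -18/13.85 = -1.3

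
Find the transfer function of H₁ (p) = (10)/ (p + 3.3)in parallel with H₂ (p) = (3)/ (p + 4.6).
Parallel: H = H₁ + H₂ = (n₁·d₂ + n₂·d₁)/(d₁·d₂).
n₁·d₂ = 10*p + 46. n₂·d₁ = 3*p + 9.9. Sum = 13*p + 55.9. d₁·d₂ = p^2 + 7.9*p + 15.18.
H(p) = (13*p + 55.9)/(p^2 + 7.9*p + 15.18)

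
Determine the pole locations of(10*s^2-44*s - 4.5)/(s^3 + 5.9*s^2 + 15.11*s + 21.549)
Set denominator = 0: s^3 + 5.9*s^2 + 15.11*s + 21.549 = (s + 3.3)(s^2 + 2.6*s + 6.53) = 0 → Poles: -1.3 + 2.2j, -1.3 - 2.2j, -3.3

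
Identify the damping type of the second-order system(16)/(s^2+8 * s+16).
Standard form: ωn²/(s²+2ζωn·s+ωn²) gives ωn=4, ζ=1.
Critically damped (ζ = 1)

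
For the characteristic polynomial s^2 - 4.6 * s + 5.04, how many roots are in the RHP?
s^2 - 4.6*s + 5.04 = (s - 2.8)(s - 1.8). Poles: 1.8, 2.8. RHP poles (Re>0): 2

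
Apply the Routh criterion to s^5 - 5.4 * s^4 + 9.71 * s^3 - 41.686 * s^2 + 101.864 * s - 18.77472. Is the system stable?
Routh array:
s^5: [1, 9.71, 101.864]; s^4: [-5.4, -41.686, -18.77472]; s^3: [1.99037, 98.3872]; s^2: [225.245, -18.77472]; s^1: [98.5531]; s^0: [-18.77472]
First column: [1, -5.4, 1.99037, 225.245, 98.5531, -18.77472]. Sign changes = 3.
No, unstable (3 RHP root(s))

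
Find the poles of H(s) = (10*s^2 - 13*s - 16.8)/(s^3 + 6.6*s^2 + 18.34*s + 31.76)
Set denominator = 0: s^3 + 6.6*s^2 + 18.34*s + 31.76 = (s + 4)(s^2 + 2.6*s + 7.94) = 0 → Poles: -1.3 + 2.5j, -1.3 - 2.5j, -4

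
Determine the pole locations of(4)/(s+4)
Set denominator = 0: s + 4 = 0 → Poles: -4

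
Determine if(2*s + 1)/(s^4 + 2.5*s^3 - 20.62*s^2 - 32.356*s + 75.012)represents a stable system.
Denominator: s^4 + 2.5*s^3 - 20.62*s^2 - 32.356*s + 75.012 = (s - 1.4)(s + 4.7)(s - 3.8)(s + 3). Poles: -3, -4.7, 1.4, 3.8. All Re(p)<0: No (unstable)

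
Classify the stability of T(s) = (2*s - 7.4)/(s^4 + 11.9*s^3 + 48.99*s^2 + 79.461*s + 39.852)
Denominator: s^4 + 11.9*s^3 + 48.99*s^2 + 79.461*s + 39.852 = (s + 2.4)(s + 0.9)(s + 4.1)(s + 4.5). Poles: -0.9, -2.4, -4.1, -4.5. Stable (all poles in LHP)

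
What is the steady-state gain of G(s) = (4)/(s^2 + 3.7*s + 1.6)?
DC gain = G(0) = num(0)/den(0) = 4/1.6 = 2.5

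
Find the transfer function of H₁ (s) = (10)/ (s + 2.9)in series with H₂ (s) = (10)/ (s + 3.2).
Series: H = H₁ · H₂ = (n₁·n₂)/(d₁·d₂).
Num: n₁·n₂ = 100. Den: d₁·d₂ = s^2 + 6.1*s + 9.28.
H(s) = (100)/(s^2 + 6.1*s + 9.28)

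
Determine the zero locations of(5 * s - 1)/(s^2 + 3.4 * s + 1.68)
Set numerator = 0: 5*s - 1 = 0 → Zeros: 0.2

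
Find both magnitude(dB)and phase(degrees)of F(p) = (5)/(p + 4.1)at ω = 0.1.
Substitute p = j*0.1: F(j0.1) = 1.21879 - 0.0297265j.
|F| = 20*log₁₀(sqrt(Re²+Im²)) = 1.72 dB.
∠F = atan2(Im, Re) = -1.40°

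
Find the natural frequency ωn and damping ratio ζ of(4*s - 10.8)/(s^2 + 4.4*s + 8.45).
Underdamped: complex pole -2.2 + 1.9j. ωn = |pole| = 2.907, ζ = -Re(pole)/ωn = 0.7568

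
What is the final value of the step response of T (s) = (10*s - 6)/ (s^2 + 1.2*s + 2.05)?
FVT: lim_{t→∞} y(t) = lim_{s→0} s*Y(s) where Y(s) = T(s)/s.
= lim_{s→0} T(s) = T(0) = num(0)/den(0) = -6/2.05 = -2.927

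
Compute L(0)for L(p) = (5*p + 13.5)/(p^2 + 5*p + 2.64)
DC gain = L(0) = num(0)/den(0) = 13.5/2.64 = 5.114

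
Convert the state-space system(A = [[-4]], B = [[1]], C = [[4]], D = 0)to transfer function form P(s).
P(s) = C(sI - A)⁻¹B + D.
Characteristic polynomial det(sI - A) = s + 4.
Numerator from C·adj(sI-A)·B + D·det(sI-A) = 4.
P(s) = (4)/(s + 4)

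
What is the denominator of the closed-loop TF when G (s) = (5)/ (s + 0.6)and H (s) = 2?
Characteristic poly = G_den * H_den + G_num * H_num = (s + 0.6) + (10) = s + 10.6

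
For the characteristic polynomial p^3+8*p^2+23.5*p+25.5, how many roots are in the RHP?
p^3 + 8*p^2 + 23.5*p + 25.5 = (p + 3)(p^2 + 5*p + 8.5). Poles: -2.5 + 1.5j, -2.5 - 1.5j, -3. RHP poles (Re>0): 0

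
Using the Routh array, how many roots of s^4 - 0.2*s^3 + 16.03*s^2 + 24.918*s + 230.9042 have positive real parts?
Routh array:
s^4: [1, 16.03, 230.9042]; s^3: [-0.2, 24.918]; s^2: [140.62, 230.9042]; s^1: [25.2464]; s^0: [230.9042]
First column: [1, -0.2, 140.62, 25.2464, 230.9042]. Sign changes = RHP roots = 2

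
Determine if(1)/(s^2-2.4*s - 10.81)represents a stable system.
Denominator: s^2 - 2.4*s - 10.81 = (s - 4.7)(s + 2.3). Poles: -2.3, 4.7. All Re(p)<0: No (unstable)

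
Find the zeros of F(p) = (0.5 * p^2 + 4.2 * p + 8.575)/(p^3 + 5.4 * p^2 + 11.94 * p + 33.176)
Set numerator = 0: 0.5*p^2 + 4.2*p + 8.575 = 0.5*(p + 4.9)(p + 3.5) = 0 → Zeros: -3.5, -4.9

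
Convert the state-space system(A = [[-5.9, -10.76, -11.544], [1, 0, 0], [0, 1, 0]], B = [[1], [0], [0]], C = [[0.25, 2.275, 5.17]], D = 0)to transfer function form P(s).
P(s) = C(sI - A)⁻¹B + D.
Characteristic polynomial det(sI - A) = s^3 + 5.9*s^2 + 10.76*s + 11.544.
Numerator from C·adj(sI-A)·B + D·det(sI-A) = 0.25*s^2 + 2.275*s + 5.17.
P(s) = (0.25*s^2 + 2.275*s + 5.17)/(s^3 + 5.9*s^2 + 10.76*s + 11.544)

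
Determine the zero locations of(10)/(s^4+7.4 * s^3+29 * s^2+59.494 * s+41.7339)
Numerator is a nonzero constant (10) → Zeros: none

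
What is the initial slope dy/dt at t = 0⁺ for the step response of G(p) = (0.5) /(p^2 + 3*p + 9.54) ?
IVT: y'(0⁺) = lim_{p→∞} p²·Y(p) = lim_{p→∞} p·G(p).
deg(num) = 0, deg(den) = 2, relative degree = 2 ≥ 2, so p·G(p) → 0. Initial slope = 0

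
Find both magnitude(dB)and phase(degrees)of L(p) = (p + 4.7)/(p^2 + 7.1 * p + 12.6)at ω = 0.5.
Substitute p = j*0.5: L(j0.5) = 0.362271 - 0.0636488j.
|L| = 20*log₁₀(sqrt(Re²+Im²)) = -8.69 dB.
∠L = atan2(Im, Re) = -9.96°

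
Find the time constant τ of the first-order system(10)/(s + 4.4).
First-order system: τ = -1/pole. Pole = -4.4. τ = -1/(-4.4) = 0.2273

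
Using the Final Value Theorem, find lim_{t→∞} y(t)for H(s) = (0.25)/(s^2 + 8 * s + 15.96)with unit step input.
FVT: lim_{t→∞} y(t) = lim_{s→0} s*Y(s) where Y(s) = H(s)/s.
= lim_{s→0} H(s) = H(0) = num(0)/den(0) = 0.25/15.96 = 0.01566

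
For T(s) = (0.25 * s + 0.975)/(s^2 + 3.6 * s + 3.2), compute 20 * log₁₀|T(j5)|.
Substitute s = j*5: T(j5) = 0.00155773 - 0.0560533j.
|T(j5)| = sqrt(Re² + Im²) = 0.05607.
20*log₁₀(0.05607) = -25.02 dB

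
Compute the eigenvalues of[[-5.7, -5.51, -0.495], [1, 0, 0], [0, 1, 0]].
Eigenvalues solve det(λI - A) = 0.
Characteristic polynomial: λ^3 + 5.7*λ^2 + 5.51*λ + 0.495 = 0.
Factor: (λ + 0.1)(λ + 4.5)(λ + 1.1) = 0.
Roots: -0.1, -1.1, -4.5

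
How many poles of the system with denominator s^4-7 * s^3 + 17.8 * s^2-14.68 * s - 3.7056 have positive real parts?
s^4 - 7*s^3 + 17.8*s^2 - 14.68*s - 3.7056 = (s + 0.2)(s - 2.4)(s^2 - 4.8*s + 7.72). Poles: -0.2, 2.4, 2.4 + 1.4j, 2.4 - 1.4j. RHP poles (Re>0): 3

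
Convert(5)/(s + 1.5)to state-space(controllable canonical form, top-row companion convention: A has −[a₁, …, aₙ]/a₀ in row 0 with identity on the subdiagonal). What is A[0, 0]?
Reachable canonical form for den = s + 1.5: top row of A = -[a₁,a₂,...,aₙ]/a₀, ones on the subdiagonal, zeros elsewhere.
A = [[-1.5]].
A[0,0] = -1.5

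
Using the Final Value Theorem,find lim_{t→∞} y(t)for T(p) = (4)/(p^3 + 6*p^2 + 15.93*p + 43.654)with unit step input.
FVT: lim_{t→∞} y(t) = lim_{p→0} p*Y(p) where Y(p) = T(p)/p.
= lim_{p→0} T(p) = T(0) = num(0)/den(0) = 4/43.654 = 0.09163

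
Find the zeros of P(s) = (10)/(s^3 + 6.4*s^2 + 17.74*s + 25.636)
Numerator is a nonzero constant (10) → Zeros: none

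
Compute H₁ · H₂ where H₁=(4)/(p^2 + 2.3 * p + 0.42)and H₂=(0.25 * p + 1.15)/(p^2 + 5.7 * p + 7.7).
Series: H = H₁ · H₂ = (n₁·n₂)/(d₁·d₂).
Num: n₁·n₂ = p + 4.6. Den: d₁·d₂ = p^4 + 8*p^3 + 21.23*p^2 + 20.104*p + 3.234.
H(p) = (p + 4.6)/(p^4 + 8*p^3 + 21.23*p^2 + 20.104*p + 3.234)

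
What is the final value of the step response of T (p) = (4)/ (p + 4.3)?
FVT: lim_{t→∞} y(t) = lim_{p→0} p*Y(p) where Y(p) = T(p)/p.
= lim_{p→0} T(p) = T(0) = num(0)/den(0) = 4/4.3 = 0.9302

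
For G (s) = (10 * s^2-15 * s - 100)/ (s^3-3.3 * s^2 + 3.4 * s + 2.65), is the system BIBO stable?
Denominator: s^3 - 3.3*s^2 + 3.4*s + 2.65 = (s + 0.5)(s^2 - 3.8*s + 5.3). Poles: -0.5, 1.9 + 1.3j, 1.9 - 1.3j. All Re(p)<0: No (unstable)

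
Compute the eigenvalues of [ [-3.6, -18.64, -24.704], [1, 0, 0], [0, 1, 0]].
Eigenvalues solve det(λI - A) = 0.
Characteristic polynomial: λ^3 + 3.6*λ^2 + 18.64*λ + 24.704 = 0.
Factor: (λ + 1.6)(λ^2 + 2*λ + 15.44) = 0.
Roots: -1 + 3.8j, -1 - 3.8j, -1.6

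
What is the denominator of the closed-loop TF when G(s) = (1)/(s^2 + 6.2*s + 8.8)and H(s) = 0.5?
Characteristic poly = G_den * H_den + G_num * H_num = (s^2 + 6.2*s + 8.8) + (0.5) = s^2 + 6.2*s + 9.3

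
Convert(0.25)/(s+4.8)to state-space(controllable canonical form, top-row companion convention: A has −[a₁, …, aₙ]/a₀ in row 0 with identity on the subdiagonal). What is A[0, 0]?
Reachable canonical form for den = s + 4.8: top row of A = -[a₁,a₂,...,aₙ]/a₀, ones on the subdiagonal, zeros elsewhere.
A = [[-4.8]].
A[0,0] = -4.8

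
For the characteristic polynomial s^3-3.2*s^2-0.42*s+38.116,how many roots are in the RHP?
s^3 - 3.2*s^2 - 0.42*s + 38.116 = (s + 2.6)(s^2 - 5.8*s + 14.66). Poles: -2.6, 2.9 + 2.5j, 2.9 - 2.5j. RHP poles (Re>0): 2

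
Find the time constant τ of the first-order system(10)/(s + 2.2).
First-order system: τ = -1/pole. Pole = -2.2. τ = -1/(-2.2) = 0.4545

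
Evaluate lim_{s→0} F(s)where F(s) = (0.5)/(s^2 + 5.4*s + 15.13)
DC gain = F(0) = num(0)/den(0) = 0.5/15.13 = 0.03305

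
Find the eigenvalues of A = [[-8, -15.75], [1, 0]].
Eigenvalues solve det(λI - A) = 0.
Characteristic polynomial: λ^2 + 8*λ + 15.75 = 0.
Factor: (λ + 3.5)(λ + 4.5) = 0.
Roots: -3.5, -4.5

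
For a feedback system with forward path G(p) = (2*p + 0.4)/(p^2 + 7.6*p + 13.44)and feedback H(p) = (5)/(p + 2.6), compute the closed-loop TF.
Closed-loop T = G/(1+GH).
Numerator: G_num * H_den = 2*p^2 + 5.6*p + 1.04.
Denominator: G_den * H_den + G_num * H_num = (p^3 + 10.2*p^2 + 33.2*p + 34.944) + (10*p + 2) = p^3 + 10.2*p^2 + 43.2*p + 36.944.
T(p) = (2*p^2 + 5.6*p + 1.04)/(p^3 + 10.2*p^2 + 43.2*p + 36.944)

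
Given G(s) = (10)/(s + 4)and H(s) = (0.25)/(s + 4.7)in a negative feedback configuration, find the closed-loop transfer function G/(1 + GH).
Closed-loop T = G/(1+GH).
Numerator: G_num * H_den = 10*s + 47.
Denominator: G_den * H_den + G_num * H_num = (s^2 + 8.7*s + 18.8) + (2.5) = s^2 + 8.7*s + 21.3.
T(s) = (10*s + 47)/(s^2 + 8.7*s + 21.3)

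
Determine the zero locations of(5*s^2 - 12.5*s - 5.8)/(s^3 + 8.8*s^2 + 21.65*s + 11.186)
Set numerator = 0: 5*s^2 - 12.5*s - 5.8 = 5*(s + 0.4)(s - 2.9) = 0 → Zeros: -0.4, 2.9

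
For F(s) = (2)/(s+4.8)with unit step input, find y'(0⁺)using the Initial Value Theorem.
IVT: y'(0⁺) = lim_{s→∞} s²·Y(s) = lim_{s→∞} s·F(s).
deg(num) = 0, deg(den) = 1, relative degree = 1, so s·F(s) → (leading num)/(leading den) = 2/1 = 2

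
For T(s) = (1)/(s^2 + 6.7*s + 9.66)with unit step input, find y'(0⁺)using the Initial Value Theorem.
IVT: y'(0⁺) = lim_{s→∞} s²·Y(s) = lim_{s→∞} s·T(s).
deg(num) = 0, deg(den) = 2, relative degree = 2 ≥ 2, so s·T(s) → 0. Initial slope = 0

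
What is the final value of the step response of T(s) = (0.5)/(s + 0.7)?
FVT: lim_{t→∞} y(t) = lim_{s→0} s*Y(s) where Y(s) = T(s)/s.
= lim_{s→0} T(s) = T(0) = num(0)/den(0) = 0.5/0.7 = 0.7143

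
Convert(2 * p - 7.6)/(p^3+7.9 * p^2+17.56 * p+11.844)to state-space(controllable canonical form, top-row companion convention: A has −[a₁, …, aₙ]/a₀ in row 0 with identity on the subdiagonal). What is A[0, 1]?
Reachable canonical form for den = p^3 + 7.9*p^2 + 17.56*p + 11.844: top row of A = -[a₁,a₂,...,aₙ]/a₀, ones on the subdiagonal, zeros elsewhere.
A = [[-7.9, -17.56, -11.844], [1, 0, 0], [0, 1, 0]].
A[0,1] = -17.56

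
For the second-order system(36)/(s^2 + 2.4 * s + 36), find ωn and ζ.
Standard form: ωn²/(s²+2ζωn·s+ωn²).
const=36=ωn² → ωn=6, s coeff=2.4=2ζωn → ζ=0.2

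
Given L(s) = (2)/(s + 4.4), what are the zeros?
Numerator is a nonzero constant (2) → Zeros: none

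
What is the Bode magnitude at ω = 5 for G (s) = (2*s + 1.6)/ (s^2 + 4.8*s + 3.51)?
Substitute s = j*5: G(j5) = 0.198123 - 0.244069j.
|G(j5)| = sqrt(Re² + Im²) = 0.3144.
20*log₁₀(0.3144) = -10.05 dB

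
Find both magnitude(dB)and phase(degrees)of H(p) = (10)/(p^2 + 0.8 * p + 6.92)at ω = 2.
Substitute p = j*2: H(j2) = 2.63386 - 1.44321j.
|H| = 20*log₁₀(sqrt(Re²+Im²)) = 9.55 dB.
∠H = atan2(Im, Re) = -28.72°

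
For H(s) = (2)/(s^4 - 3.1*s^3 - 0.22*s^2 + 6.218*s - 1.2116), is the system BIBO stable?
Denominator: s^4 - 3.1*s^3 - 0.22*s^2 + 6.218*s - 1.2116 = (s + 1.3)(s - 0.2)(s^2 - 4.2*s + 4.66). Poles: -1.3, 0.2, 2.1 + 0.5j, 2.1 - 0.5j. All Re(p)<0: No (unstable)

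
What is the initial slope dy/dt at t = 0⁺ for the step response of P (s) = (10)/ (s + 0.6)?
IVT: y'(0⁺) = lim_{s→∞} s²·Y(s) = lim_{s→∞} s·P(s).
deg(num) = 0, deg(den) = 1, relative degree = 1, so s·P(s) → (leading num)/(leading den) = 10/1 = 10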